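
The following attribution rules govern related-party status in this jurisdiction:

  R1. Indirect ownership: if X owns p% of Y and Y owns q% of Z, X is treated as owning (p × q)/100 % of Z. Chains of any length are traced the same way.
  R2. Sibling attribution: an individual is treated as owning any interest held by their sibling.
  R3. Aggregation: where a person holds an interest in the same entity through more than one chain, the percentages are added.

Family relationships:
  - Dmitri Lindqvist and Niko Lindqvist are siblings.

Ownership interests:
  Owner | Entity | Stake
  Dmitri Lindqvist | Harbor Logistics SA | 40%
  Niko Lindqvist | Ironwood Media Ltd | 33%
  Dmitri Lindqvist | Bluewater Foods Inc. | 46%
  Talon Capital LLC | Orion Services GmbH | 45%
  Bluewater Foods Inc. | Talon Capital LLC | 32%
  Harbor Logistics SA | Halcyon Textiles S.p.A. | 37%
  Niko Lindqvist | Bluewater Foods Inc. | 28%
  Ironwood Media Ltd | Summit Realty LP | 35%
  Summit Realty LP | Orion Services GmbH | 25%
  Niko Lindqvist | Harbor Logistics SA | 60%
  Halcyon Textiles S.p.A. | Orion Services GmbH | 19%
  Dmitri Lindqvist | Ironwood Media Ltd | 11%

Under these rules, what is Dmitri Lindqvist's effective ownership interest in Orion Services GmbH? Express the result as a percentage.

By sibling attribution (R2), Dmitri Lindqvist is treated as also owning Niko Lindqvist's interest in Ironwood Media Ltd, giving 11% + 33% = 44%.
By sibling attribution (R2), Dmitri Lindqvist is treated as also owning Niko Lindqvist's interest in Harbor Logistics SA, giving 40% + 60% = 100%.
By sibling attribution (R2), Dmitri Lindqvist is treated as also owning Niko Lindqvist's interest in Bluewater Foods Inc, giving 46% + 28% = 74%.
Chain via Ironwood Media Ltd → Summit Realty LP (R1): 44% × 35% × 25% = 3.85% of Orion Services GmbH.
Chain via Harbor Logistics SA → Halcyon Textiles S.p.A. (R1): 100% × 37% × 19% = 7.03% of Orion Services GmbH.
Chain via Bluewater Foods Inc. → Talon Capital LLC (R1): 74% × 32% × 45% = 10.656% of Orion Services GmbH.
Aggregating (R3): 3.85% + 7.03% + 10.656% = 21.536%.

21.536%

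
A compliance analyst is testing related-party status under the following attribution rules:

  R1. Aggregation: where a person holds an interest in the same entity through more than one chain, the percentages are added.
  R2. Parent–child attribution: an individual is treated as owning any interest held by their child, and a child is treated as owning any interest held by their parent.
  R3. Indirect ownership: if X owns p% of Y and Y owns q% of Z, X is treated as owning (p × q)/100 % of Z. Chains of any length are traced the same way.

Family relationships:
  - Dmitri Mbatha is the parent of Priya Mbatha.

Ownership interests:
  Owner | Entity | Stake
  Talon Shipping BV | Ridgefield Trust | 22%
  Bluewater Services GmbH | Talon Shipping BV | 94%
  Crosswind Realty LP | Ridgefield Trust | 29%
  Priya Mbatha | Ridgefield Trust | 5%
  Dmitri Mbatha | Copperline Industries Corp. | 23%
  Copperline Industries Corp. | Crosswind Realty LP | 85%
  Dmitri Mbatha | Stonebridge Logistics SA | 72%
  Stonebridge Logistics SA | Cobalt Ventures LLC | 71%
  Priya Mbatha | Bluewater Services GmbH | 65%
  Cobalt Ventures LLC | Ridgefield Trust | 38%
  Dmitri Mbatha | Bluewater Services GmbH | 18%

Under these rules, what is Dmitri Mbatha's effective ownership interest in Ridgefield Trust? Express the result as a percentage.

47.2595%

By parent–child attribution (R2), Dmitri Mbatha is treated as also owning Priya Mbatha's interest in Bluewater Services GmbH, giving 18% + 65% = 83%.
By parent–child attribution (R2), Dmitri Mbatha is treated as owning Priya Mbatha's 5% interest in Ridgefield Trust.
Chain via Copperline Industries Corp. → Crosswind Realty LP (R3): 23% × 85% × 29% = 5.6695% of Ridgefield Trust.
Chain via Stonebridge Logistics SA → Cobalt Ventures LLC (R3): 72% × 71% × 38% = 19.4256% of Ridgefield Trust.
Chain via Bluewater Services GmbH → Talon Shipping BV (R3): 83% × 94% × 22% = 17.1644% of Ridgefield Trust.
Direct interest in Ridgefield Trust: 5%.
Aggregating (R1): 5.6695% + 19.4256% + 17.1644% + 5% = 47.2595%.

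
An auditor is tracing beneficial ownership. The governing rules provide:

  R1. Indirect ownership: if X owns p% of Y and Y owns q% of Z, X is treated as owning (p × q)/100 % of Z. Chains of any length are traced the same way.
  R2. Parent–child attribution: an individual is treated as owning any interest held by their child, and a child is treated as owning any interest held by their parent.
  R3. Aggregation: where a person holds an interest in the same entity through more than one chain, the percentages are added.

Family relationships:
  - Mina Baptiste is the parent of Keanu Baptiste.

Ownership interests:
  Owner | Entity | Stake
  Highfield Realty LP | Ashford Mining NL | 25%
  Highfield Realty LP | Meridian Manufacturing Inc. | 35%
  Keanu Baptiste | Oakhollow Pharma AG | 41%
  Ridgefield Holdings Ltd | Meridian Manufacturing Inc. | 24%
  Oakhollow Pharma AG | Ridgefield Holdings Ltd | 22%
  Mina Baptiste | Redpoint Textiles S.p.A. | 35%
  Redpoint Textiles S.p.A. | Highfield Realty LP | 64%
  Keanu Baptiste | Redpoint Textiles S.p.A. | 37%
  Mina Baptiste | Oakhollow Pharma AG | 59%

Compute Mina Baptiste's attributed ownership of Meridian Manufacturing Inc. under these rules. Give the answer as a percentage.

21.408%

By parent–child attribution (R2), Mina Baptiste is treated as also owning Keanu Baptiste's interest in Redpoint Textiles S.p.A, giving 35% + 37% = 72%.
By parent–child attribution (R2), Mina Baptiste is treated as also owning Keanu Baptiste's interest in Oakhollow Pharma AG, giving 59% + 41% = 100%.
Chain via Redpoint Textiles S.p.A. → Highfield Realty LP (R1): 72% × 64% × 35% = 16.128% of Meridian Manufacturing Inc.
Chain via Oakhollow Pharma AG → Ridgefield Holdings Ltd (R1): 100% × 22% × 24% = 5.28% of Meridian Manufacturing Inc.
Aggregating (R3): 16.128% + 5.28% = 21.408%.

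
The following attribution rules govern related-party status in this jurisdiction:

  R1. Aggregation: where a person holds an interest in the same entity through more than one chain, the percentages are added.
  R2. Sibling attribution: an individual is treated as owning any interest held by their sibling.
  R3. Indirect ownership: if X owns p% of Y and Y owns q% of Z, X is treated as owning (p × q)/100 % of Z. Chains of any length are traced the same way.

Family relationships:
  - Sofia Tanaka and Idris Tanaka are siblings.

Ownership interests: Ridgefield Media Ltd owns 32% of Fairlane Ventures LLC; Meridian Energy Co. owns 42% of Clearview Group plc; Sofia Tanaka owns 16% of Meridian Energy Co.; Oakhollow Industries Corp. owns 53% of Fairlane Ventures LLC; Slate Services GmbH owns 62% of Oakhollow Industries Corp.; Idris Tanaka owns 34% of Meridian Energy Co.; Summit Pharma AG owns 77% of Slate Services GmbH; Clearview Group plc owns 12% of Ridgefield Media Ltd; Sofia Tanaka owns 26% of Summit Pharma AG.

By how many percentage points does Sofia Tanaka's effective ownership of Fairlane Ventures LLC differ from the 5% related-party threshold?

By sibling attribution (R2), Sofia Tanaka is treated as also owning Idris Tanaka's interest in Meridian Energy Co, giving 16% + 34% = 50%.
Chain via Summit Pharma AG → Slate Services GmbH → Oakhollow Industries Corp. (R3): 26% × 77% × 62% × 53% = 6.578572% of Fairlane Ventures LLC.
Chain via Meridian Energy Co. → Clearview Group plc → Ridgefield Media Ltd (R3): 50% × 42% × 12% × 32% = 0.8064% of Fairlane Ventures LLC.
Aggregating (R1): 6.578572% + 0.8064% = 7.384972%.
7.384972% exceeds the 5% threshold by 2.384972 percentage points.

2.384972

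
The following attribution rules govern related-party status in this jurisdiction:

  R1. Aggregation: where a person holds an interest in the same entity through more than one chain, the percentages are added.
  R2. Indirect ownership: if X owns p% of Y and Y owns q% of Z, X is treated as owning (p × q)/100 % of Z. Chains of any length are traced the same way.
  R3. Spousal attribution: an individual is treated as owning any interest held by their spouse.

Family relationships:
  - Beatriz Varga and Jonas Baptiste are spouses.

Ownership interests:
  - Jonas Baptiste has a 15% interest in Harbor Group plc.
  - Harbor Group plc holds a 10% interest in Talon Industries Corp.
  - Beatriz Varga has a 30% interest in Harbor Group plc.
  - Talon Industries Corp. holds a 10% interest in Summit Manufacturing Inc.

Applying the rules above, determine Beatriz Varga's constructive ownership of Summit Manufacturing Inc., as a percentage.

By spousal attribution (R3), Beatriz Varga is treated as also owning Jonas Baptiste's interest in Harbor Group plc, giving 30% + 15% = 45%.
Chain via Harbor Group plc → Talon Industries Corp. (R2): 45% × 10% × 10% = 0.45% of Summit Manufacturing Inc.

0.45%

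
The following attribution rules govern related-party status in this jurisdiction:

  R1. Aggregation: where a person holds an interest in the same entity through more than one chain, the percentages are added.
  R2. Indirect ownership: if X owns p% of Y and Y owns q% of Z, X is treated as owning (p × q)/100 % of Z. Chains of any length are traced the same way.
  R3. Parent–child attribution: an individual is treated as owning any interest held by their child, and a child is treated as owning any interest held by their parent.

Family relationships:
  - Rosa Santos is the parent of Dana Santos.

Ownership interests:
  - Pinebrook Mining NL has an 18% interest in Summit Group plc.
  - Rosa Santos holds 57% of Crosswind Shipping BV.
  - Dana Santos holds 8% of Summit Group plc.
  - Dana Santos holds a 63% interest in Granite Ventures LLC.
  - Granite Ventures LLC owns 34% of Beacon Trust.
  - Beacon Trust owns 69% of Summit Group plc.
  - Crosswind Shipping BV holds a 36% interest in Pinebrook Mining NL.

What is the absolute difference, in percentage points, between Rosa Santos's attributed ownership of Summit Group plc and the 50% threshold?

23.5266

By parent–child attribution (R3), Rosa Santos is treated as owning Dana Santos's 63% interest in Granite Ventures LLC.
By parent–child attribution (R3), Rosa Santos is treated as owning Dana Santos's 8% interest in Summit Group plc.
Chain via Crosswind Shipping BV → Pinebrook Mining NL (R2): 57% × 36% × 18% = 3.6936% of Summit Group plc.
Chain via Granite Ventures LLC → Beacon Trust (R2): 63% × 34% × 69% = 14.7798% of Summit Group plc.
Direct interest in Summit Group plc: 8%.
Aggregating (R1): 3.6936% + 14.7798% + 8% = 26.4734%.
26.4734% falls short of the 50% threshold by 23.5266 percentage points.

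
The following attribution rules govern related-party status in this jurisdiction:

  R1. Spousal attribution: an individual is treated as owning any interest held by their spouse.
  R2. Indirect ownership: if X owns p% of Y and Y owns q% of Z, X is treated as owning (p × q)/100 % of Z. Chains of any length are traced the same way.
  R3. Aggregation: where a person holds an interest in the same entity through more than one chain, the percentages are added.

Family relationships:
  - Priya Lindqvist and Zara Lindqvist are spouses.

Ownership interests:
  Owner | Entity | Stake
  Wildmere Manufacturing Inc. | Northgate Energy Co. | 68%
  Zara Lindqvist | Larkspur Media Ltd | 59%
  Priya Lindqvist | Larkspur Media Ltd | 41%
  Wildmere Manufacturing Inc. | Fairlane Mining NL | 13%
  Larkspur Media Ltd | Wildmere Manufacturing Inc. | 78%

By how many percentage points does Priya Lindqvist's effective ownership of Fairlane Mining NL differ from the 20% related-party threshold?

By spousal attribution (R1), Priya Lindqvist is treated as also owning Zara Lindqvist's interest in Larkspur Media Ltd, giving 41% + 59% = 100%.
Chain via Larkspur Media Ltd → Wildmere Manufacturing Inc. (R2): 100% × 78% × 13% = 10.14% of Fairlane Mining NL.
10.14% falls short of the 20% threshold by 9.86 percentage points.

9.86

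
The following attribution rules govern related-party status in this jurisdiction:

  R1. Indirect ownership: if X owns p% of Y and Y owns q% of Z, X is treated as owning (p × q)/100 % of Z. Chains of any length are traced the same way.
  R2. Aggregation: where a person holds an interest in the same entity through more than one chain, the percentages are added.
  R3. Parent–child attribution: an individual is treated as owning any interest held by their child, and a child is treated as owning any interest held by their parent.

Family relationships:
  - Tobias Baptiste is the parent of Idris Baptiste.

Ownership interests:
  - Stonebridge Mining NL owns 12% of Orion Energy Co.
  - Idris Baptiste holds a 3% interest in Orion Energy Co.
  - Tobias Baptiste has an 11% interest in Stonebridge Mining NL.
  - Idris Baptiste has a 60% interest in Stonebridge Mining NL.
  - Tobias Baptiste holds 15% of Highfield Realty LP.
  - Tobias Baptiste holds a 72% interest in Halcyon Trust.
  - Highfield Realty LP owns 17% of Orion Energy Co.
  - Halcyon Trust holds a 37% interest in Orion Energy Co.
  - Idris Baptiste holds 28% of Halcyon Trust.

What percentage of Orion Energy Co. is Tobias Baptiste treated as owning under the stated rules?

By parent–child attribution (R3), Tobias Baptiste is treated as also owning Idris Baptiste's interest in Stonebridge Mining NL, giving 11% + 60% = 71%.
By parent–child attribution (R3), Tobias Baptiste is treated as also owning Idris Baptiste's interest in Halcyon Trust, giving 72% + 28% = 100%.
By parent–child attribution (R3), Tobias Baptiste is treated as owning Idris Baptiste's 3% interest in Orion Energy Co.
Chain via Highfield Realty LP (R1): 15% × 17% = 2.55% of Orion Energy Co.
Chain via Stonebridge Mining NL (R1): 71% × 12% = 8.52% of Orion Energy Co.
Chain via Halcyon Trust (R1): 100% × 37% = 37% of Orion Energy Co.
Direct interest in Orion Energy Co: 3%.
Aggregating (R2): 2.55% + 8.52% + 37% + 3% = 51.07%.

51.07%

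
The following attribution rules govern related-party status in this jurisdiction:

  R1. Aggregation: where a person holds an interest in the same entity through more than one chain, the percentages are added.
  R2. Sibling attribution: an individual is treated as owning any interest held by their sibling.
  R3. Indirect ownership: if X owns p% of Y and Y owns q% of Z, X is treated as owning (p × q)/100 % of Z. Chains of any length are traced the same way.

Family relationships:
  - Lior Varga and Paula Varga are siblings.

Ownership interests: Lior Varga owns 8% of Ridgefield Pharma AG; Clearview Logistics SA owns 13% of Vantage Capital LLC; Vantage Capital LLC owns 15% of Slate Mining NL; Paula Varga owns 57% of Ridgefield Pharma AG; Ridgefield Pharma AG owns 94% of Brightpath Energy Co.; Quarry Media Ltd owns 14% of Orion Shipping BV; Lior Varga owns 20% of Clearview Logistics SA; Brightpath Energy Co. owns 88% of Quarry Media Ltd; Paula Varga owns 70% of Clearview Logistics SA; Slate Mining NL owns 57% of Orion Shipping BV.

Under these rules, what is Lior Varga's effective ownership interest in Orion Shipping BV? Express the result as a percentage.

8.52787%

By sibling attribution (R2), Lior Varga is treated as also owning Paula Varga's interest in Clearview Logistics SA, giving 20% + 70% = 90%.
By sibling attribution (R2), Lior Varga is treated as also owning Paula Varga's interest in Ridgefield Pharma AG, giving 8% + 57% = 65%.
Chain via Clearview Logistics SA → Vantage Capital LLC → Slate Mining NL (R3): 90% × 13% × 15% × 57% = 1.00035% of Orion Shipping BV.
Chain via Ridgefield Pharma AG → Brightpath Energy Co. → Quarry Media Ltd (R3): 65% × 94% × 88% × 14% = 7.52752% of Orion Shipping BV.
Aggregating (R1): 1.00035% + 7.52752% = 8.52787%.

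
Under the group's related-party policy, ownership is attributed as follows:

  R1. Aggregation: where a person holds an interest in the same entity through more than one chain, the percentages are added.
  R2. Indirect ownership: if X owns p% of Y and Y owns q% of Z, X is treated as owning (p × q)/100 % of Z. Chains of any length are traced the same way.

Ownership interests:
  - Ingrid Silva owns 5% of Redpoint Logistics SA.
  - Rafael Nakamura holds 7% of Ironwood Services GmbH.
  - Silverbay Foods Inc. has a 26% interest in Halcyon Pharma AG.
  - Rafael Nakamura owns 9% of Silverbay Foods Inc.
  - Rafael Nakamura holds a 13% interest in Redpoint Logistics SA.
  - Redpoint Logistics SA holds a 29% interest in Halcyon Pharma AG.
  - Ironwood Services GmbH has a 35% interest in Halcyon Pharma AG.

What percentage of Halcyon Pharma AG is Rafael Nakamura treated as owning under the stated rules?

8.56%

Chain via Silverbay Foods Inc. (R2): 9% × 26% = 2.34% of Halcyon Pharma AG.
Chain via Redpoint Logistics SA (R2): 13% × 29% = 3.77% of Halcyon Pharma AG.
Chain via Ironwood Services GmbH (R2): 7% × 35% = 2.45% of Halcyon Pharma AG.
Aggregating (R1): 2.34% + 3.77% + 2.45% = 8.56%.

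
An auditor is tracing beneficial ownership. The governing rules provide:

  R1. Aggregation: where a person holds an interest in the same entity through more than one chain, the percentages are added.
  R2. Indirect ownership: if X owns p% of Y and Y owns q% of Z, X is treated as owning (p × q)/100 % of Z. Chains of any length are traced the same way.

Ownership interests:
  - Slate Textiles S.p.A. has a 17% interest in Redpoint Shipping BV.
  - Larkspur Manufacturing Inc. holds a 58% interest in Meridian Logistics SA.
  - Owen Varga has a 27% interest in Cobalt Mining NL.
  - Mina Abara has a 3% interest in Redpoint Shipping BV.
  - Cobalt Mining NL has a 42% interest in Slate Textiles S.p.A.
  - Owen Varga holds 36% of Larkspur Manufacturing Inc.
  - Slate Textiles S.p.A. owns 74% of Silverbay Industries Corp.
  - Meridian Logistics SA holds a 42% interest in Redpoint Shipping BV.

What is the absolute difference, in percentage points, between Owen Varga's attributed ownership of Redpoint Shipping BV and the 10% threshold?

Chain via Larkspur Manufacturing Inc. → Meridian Logistics SA (R2): 36% × 58% × 42% = 8.7696% of Redpoint Shipping BV.
Chain via Cobalt Mining NL → Slate Textiles S.p.A. (R2): 27% × 42% × 17% = 1.9278% of Redpoint Shipping BV.
Aggregating (R1): 8.7696% + 1.9278% = 10.6974%.
10.6974% exceeds the 10% threshold by 0.6974 percentage points.

0.6974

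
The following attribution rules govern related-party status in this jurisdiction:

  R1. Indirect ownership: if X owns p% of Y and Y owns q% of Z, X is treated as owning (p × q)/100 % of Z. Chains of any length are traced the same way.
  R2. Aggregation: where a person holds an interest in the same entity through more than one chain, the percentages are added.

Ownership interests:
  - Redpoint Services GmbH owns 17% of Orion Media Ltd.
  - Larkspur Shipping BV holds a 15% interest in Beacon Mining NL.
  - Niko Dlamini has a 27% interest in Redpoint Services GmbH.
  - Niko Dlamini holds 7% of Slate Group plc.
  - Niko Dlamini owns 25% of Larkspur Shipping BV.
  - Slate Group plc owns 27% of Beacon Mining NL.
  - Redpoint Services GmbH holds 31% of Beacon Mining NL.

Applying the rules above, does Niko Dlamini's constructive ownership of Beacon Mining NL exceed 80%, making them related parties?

No

Chain via Slate Group plc (R1): 7% × 27% = 1.89% of Beacon Mining NL.
Chain via Larkspur Shipping BV (R1): 25% × 15% = 3.75% of Beacon Mining NL.
Chain via Redpoint Services GmbH (R1): 27% × 31% = 8.37% of Beacon Mining NL.
Aggregating (R2): 1.89% + 3.75% + 8.37% = 14.01%.
14.01% does not exceed the 80% threshold, so Niko is not a related party to Beacon Mining NL.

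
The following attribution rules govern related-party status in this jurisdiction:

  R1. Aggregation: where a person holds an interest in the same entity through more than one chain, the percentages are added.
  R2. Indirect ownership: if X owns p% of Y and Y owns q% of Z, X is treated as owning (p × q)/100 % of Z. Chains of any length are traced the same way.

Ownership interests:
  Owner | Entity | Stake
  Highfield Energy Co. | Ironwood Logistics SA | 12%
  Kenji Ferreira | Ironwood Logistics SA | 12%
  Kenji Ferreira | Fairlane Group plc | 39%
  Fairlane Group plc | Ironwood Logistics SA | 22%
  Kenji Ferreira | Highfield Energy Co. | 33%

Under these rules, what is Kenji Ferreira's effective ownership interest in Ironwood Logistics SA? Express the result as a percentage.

24.54%

Chain via Fairlane Group plc (R2): 39% × 22% = 8.58% of Ironwood Logistics SA.
Chain via Highfield Energy Co. (R2): 33% × 12% = 3.96% of Ironwood Logistics SA.
Direct interest in Ironwood Logistics SA: 12%.
Aggregating (R1): 8.58% + 3.96% + 12% = 24.54%.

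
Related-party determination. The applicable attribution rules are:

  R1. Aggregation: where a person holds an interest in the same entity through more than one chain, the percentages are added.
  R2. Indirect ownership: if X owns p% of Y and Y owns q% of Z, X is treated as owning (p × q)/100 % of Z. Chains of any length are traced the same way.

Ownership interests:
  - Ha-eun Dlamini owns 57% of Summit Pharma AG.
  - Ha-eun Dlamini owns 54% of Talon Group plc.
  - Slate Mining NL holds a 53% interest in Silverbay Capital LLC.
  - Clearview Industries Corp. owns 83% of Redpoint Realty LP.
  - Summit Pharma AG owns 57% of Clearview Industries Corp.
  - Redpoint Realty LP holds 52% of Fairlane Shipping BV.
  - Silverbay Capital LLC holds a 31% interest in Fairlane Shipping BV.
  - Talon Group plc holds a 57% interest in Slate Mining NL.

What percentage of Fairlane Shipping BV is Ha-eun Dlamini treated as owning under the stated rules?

19.079838%

Chain via Summit Pharma AG → Clearview Industries Corp. → Redpoint Realty LP (R2): 57% × 57% × 83% × 52% = 14.022684% of Fairlane Shipping BV.
Chain via Talon Group plc → Slate Mining NL → Silverbay Capital LLC (R2): 54% × 57% × 53% × 31% = 5.057154% of Fairlane Shipping BV.
Aggregating (R1): 14.022684% + 5.057154% = 19.079838%.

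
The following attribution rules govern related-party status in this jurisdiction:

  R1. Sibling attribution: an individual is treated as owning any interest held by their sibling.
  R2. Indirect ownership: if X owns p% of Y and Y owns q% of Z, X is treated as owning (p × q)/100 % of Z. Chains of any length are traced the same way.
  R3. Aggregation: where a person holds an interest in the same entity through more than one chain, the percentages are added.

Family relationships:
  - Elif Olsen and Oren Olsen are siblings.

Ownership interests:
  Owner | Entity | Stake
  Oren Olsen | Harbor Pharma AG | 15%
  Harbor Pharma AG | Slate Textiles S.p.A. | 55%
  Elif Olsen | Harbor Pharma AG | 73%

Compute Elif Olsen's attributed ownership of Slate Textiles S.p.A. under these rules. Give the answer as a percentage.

By sibling attribution (R1), Elif Olsen is treated as also owning Oren Olsen's interest in Harbor Pharma AG, giving 73% + 15% = 88%.
Chain via Harbor Pharma AG (R2): 88% × 55% = 48.4% of Slate Textiles S.p.A.

48.4%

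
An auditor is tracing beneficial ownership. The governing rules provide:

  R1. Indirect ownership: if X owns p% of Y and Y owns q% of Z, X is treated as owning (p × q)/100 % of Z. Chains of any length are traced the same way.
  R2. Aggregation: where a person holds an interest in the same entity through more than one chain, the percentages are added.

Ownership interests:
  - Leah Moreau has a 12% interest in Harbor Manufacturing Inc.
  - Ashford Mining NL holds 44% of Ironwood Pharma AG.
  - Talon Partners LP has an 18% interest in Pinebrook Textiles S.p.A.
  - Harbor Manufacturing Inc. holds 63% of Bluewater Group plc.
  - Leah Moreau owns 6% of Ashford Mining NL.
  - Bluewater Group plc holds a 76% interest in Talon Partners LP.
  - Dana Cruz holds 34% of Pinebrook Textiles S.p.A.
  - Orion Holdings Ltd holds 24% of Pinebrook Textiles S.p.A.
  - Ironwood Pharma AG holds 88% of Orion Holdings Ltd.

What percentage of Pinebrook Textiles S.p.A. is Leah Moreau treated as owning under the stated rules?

Chain via Ashford Mining NL → Ironwood Pharma AG → Orion Holdings Ltd (R1): 6% × 44% × 88% × 24% = 0.557568% of Pinebrook Textiles S.p.A.
Chain via Harbor Manufacturing Inc. → Bluewater Group plc → Talon Partners LP (R1): 12% × 63% × 76% × 18% = 1.034208% of Pinebrook Textiles S.p.A.
Aggregating (R2): 0.557568% + 1.034208% = 1.591776%.

1.591776%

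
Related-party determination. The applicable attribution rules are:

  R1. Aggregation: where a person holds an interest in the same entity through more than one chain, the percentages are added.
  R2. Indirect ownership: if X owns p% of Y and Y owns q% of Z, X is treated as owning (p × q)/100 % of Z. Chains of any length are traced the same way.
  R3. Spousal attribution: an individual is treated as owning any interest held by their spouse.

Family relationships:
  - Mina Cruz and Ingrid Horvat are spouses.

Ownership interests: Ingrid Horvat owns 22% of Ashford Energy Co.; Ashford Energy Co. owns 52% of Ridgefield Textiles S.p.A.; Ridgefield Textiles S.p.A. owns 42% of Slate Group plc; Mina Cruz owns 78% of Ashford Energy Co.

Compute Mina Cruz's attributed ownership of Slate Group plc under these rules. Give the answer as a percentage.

21.84%

By spousal attribution (R3), Mina Cruz is treated as also owning Ingrid Horvat's interest in Ashford Energy Co, giving 78% + 22% = 100%.
Chain via Ashford Energy Co. → Ridgefield Textiles S.p.A. (R2): 100% × 52% × 42% = 21.84% of Slate Group plc.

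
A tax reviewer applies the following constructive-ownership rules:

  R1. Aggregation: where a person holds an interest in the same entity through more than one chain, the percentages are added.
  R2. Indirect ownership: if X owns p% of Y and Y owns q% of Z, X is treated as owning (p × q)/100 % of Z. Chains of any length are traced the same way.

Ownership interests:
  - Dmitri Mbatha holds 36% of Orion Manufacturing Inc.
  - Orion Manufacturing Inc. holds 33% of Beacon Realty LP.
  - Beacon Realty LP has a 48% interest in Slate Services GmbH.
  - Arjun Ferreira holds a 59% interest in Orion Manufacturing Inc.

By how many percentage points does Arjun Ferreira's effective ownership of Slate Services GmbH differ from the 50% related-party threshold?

40.6544

Chain via Orion Manufacturing Inc. → Beacon Realty LP (R2): 59% × 33% × 48% = 9.3456% of Slate Services GmbH.
9.3456% falls short of the 50% threshold by 40.6544 percentage points.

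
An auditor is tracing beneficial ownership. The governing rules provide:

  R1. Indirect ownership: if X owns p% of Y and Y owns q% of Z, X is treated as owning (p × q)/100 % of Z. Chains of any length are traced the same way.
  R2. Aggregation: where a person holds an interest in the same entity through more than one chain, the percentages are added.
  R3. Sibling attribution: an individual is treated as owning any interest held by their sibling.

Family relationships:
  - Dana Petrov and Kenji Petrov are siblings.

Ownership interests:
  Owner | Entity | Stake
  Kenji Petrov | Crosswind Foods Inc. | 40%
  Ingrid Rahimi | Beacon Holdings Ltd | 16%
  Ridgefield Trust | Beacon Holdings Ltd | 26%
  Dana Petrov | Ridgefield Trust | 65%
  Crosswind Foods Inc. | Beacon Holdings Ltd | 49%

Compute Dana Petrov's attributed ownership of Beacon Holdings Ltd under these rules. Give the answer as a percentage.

By sibling attribution (R3), Dana Petrov is treated as owning Kenji Petrov's 40% interest in Crosswind Foods Inc.
Chain via Ridgefield Trust (R1): 65% × 26% = 16.9% of Beacon Holdings Ltd.
Chain via Crosswind Foods Inc. (R1): 40% × 49% = 19.6% of Beacon Holdings Ltd.
Aggregating (R2): 16.9% + 19.6% = 36.5%.

36.5%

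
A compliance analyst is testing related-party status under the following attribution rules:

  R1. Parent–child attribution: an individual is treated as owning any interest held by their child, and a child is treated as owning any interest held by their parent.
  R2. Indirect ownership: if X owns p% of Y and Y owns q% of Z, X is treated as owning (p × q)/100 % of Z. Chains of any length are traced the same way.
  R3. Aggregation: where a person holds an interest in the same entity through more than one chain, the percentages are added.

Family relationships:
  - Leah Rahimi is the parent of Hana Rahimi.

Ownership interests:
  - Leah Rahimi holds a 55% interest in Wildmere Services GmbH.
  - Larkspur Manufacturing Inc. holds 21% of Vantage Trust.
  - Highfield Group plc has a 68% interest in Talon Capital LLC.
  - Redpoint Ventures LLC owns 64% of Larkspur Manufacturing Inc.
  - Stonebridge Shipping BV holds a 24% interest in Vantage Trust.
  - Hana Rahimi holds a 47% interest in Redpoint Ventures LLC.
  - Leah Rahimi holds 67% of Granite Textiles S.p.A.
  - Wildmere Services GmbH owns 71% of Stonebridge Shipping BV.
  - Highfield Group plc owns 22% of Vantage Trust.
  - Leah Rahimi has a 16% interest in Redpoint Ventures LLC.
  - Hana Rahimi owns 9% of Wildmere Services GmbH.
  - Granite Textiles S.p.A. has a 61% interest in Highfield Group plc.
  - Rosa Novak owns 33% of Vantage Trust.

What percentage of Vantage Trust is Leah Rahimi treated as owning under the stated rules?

By parent–child attribution (R1), Leah Rahimi is treated as also owning Hana Rahimi's interest in Redpoint Ventures LLC, giving 16% + 47% = 63%.
By parent–child attribution (R1), Leah Rahimi is treated as also owning Hana Rahimi's interest in Wildmere Services GmbH, giving 55% + 9% = 64%.
Chain via Granite Textiles S.p.A. → Highfield Group plc (R2): 67% × 61% × 22% = 8.9914% of Vantage Trust.
Chain via Redpoint Ventures LLC → Larkspur Manufacturing Inc. (R2): 63% × 64% × 21% = 8.4672% of Vantage Trust.
Chain via Wildmere Services GmbH → Stonebridge Shipping BV (R2): 64% × 71% × 24% = 10.9056% of Vantage Trust.
Aggregating (R3): 8.9914% + 8.4672% + 10.9056% = 28.3642%.

28.3642%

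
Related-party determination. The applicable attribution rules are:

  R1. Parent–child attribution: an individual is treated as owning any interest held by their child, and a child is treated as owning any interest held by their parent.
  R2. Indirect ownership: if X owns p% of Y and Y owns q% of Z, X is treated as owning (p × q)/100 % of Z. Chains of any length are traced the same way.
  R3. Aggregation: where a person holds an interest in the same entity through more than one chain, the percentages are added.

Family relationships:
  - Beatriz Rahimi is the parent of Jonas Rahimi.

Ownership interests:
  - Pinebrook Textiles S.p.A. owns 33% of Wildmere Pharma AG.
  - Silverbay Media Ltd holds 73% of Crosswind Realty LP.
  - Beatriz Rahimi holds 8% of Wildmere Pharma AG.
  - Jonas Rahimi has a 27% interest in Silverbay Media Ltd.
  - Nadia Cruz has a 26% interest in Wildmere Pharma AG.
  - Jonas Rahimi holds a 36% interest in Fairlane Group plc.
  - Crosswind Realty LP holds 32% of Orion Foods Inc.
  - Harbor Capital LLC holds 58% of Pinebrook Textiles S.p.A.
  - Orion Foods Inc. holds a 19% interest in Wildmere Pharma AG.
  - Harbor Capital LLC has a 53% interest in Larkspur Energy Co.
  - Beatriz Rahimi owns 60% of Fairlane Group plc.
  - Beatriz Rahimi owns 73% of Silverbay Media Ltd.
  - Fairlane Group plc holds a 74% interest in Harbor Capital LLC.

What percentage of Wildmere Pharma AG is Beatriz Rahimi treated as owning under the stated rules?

By parent–child attribution (R1), Beatriz Rahimi is treated as also owning Jonas Rahimi's interest in Silverbay Media Ltd, giving 73% + 27% = 100%.
By parent–child attribution (R1), Beatriz Rahimi is treated as also owning Jonas Rahimi's interest in Fairlane Group plc, giving 60% + 36% = 96%.
Chain via Silverbay Media Ltd → Crosswind Realty LP → Orion Foods Inc. (R2): 100% × 73% × 32% × 19% = 4.4384% of Wildmere Pharma AG.
Chain via Fairlane Group plc → Harbor Capital LLC → Pinebrook Textiles S.p.A. (R2): 96% × 74% × 58% × 33% = 13.597056% of Wildmere Pharma AG.
Direct interest in Wildmere Pharma AG: 8%.
Aggregating (R3): 4.4384% + 13.597056% + 8% = 26.035456%.

26.035456%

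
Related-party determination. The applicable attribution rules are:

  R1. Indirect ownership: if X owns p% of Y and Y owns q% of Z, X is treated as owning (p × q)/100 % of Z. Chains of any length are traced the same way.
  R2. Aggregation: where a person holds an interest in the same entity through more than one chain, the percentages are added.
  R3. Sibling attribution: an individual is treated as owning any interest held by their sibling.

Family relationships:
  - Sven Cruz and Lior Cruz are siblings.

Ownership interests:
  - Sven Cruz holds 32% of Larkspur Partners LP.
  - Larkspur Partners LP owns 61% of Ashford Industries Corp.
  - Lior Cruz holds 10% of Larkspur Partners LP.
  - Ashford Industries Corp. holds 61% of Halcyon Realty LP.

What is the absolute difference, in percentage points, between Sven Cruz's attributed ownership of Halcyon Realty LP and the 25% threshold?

9.3718

By sibling attribution (R3), Sven Cruz is treated as also owning Lior Cruz's interest in Larkspur Partners LP, giving 32% + 10% = 42%.
Chain via Larkspur Partners LP → Ashford Industries Corp. (R1): 42% × 61% × 61% = 15.6282% of Halcyon Realty LP.
15.6282% falls short of the 25% threshold by 9.3718 percentage points.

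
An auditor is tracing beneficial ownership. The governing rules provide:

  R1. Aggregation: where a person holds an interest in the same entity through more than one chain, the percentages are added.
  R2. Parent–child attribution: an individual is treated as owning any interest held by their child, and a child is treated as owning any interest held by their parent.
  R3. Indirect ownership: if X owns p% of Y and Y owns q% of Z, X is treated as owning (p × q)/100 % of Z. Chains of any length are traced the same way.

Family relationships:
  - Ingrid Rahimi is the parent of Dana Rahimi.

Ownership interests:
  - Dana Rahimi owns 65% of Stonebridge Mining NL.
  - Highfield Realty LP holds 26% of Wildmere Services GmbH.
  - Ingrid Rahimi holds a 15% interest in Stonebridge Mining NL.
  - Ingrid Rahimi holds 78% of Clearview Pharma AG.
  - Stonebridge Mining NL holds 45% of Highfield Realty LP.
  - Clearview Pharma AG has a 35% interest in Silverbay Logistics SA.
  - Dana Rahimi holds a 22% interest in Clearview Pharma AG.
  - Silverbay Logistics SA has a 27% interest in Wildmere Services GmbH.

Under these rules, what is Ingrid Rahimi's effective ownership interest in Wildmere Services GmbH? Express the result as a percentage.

By parent–child attribution (R2), Ingrid Rahimi is treated as also owning Dana Rahimi's interest in Stonebridge Mining NL, giving 15% + 65% = 80%.
By parent–child attribution (R2), Ingrid Rahimi is treated as also owning Dana Rahimi's interest in Clearview Pharma AG, giving 78% + 22% = 100%.
Chain via Stonebridge Mining NL → Highfield Realty LP (R3): 80% × 45% × 26% = 9.36% of Wildmere Services GmbH.
Chain via Clearview Pharma AG → Silverbay Logistics SA (R3): 100% × 35% × 27% = 9.45% of Wildmere Services GmbH.
Aggregating (R1): 9.36% + 9.45% = 18.81%.

18.81%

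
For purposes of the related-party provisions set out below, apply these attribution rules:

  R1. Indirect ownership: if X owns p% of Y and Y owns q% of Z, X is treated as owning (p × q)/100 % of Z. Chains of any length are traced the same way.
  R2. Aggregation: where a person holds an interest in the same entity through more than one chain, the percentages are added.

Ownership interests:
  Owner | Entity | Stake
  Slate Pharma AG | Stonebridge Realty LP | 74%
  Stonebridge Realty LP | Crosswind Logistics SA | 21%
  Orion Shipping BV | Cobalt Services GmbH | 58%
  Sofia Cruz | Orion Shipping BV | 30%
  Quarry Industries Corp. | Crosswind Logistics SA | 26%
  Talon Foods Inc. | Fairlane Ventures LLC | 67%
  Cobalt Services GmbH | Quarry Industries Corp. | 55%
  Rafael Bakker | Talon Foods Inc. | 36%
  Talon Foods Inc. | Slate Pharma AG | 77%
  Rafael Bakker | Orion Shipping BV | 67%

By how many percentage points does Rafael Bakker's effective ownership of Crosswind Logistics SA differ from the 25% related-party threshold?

Chain via Orion Shipping BV → Cobalt Services GmbH → Quarry Industries Corp. (R1): 67% × 58% × 55% × 26% = 5.55698% of Crosswind Logistics SA.
Chain via Talon Foods Inc. → Slate Pharma AG → Stonebridge Realty LP (R1): 36% × 77% × 74% × 21% = 4.307688% of Crosswind Logistics SA.
Aggregating (R2): 5.55698% + 4.307688% = 9.864668%.
9.864668% falls short of the 25% threshold by 15.135332 percentage points.

15.135332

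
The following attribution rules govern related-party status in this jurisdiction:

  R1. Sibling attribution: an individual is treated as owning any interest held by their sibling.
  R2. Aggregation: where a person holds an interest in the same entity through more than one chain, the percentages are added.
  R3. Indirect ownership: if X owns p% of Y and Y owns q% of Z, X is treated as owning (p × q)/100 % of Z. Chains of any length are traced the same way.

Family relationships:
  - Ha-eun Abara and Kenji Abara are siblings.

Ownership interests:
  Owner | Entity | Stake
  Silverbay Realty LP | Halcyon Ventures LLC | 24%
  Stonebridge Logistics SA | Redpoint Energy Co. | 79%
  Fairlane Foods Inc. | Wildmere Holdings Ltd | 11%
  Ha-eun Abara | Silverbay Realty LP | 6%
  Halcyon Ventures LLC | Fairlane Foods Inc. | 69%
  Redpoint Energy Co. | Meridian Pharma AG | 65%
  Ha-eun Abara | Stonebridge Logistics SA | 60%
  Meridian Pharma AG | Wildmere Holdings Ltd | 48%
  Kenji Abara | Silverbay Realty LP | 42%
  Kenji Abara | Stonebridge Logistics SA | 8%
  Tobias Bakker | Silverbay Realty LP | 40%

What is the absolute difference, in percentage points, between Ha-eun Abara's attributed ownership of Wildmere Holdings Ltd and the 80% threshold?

By sibling attribution (R1), Ha-eun Abara is treated as also owning Kenji Abara's interest in Stonebridge Logistics SA, giving 60% + 8% = 68%.
By sibling attribution (R1), Ha-eun Abara is treated as also owning Kenji Abara's interest in Silverbay Realty LP, giving 6% + 42% = 48%.
Chain via Stonebridge Logistics SA → Redpoint Energy Co. → Meridian Pharma AG (R3): 68% × 79% × 65% × 48% = 16.76064% of Wildmere Holdings Ltd.
Chain via Silverbay Realty LP → Halcyon Ventures LLC → Fairlane Foods Inc. (R3): 48% × 24% × 69% × 11% = 0.874368% of Wildmere Holdings Ltd.
Aggregating (R2): 16.76064% + 0.874368% = 17.635008%.
17.635008% falls short of the 80% threshold by 62.364992 percentage points.

62.364992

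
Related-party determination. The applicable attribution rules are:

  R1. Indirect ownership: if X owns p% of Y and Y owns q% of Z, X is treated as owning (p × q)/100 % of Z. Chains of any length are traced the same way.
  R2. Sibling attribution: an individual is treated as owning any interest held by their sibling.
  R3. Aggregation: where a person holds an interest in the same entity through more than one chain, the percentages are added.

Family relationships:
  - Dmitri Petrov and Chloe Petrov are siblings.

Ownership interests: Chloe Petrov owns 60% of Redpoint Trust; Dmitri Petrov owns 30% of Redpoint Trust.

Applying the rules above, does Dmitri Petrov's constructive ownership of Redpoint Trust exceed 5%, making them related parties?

By sibling attribution (R2), Dmitri Petrov is treated as also owning Chloe Petrov's interest in Redpoint Trust, giving 30% + 60% = 90%.
Direct interest in Redpoint Trust: 90%.
90% exceeds the 5% threshold, so Dmitri is a related party to Redpoint Trust.

Yes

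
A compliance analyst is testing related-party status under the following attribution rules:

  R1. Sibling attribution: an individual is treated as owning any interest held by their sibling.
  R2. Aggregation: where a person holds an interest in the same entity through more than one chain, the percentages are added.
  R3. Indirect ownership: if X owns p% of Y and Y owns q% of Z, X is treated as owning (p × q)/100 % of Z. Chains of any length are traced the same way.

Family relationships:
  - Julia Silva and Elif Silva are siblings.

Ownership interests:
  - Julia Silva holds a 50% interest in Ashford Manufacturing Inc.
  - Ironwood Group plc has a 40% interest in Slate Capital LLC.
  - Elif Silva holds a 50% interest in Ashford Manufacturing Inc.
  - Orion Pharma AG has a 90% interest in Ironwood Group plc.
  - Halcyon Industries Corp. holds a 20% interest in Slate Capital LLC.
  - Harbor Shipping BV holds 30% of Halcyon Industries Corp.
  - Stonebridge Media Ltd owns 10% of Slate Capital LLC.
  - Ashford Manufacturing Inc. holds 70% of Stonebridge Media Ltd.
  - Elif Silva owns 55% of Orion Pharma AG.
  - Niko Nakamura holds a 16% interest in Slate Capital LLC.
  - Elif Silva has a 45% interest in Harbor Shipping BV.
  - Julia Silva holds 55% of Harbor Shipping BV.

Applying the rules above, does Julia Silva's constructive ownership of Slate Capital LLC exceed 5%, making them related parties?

By sibling attribution (R1), Julia Silva is treated as also owning Elif Silva's interest in Ashford Manufacturing Inc, giving 50% + 50% = 100%.
By sibling attribution (R1), Julia Silva is treated as also owning Elif Silva's interest in Harbor Shipping BV, giving 55% + 45% = 100%.
By sibling attribution (R1), Julia Silva is treated as owning Elif Silva's 55% interest in Orion Pharma AG.
Chain via Ashford Manufacturing Inc. → Stonebridge Media Ltd (R3): 100% × 70% × 10% = 7% of Slate Capital LLC.
Chain via Harbor Shipping BV → Halcyon Industries Corp. (R3): 100% × 30% × 20% = 6% of Slate Capital LLC.
Chain via Orion Pharma AG → Ironwood Group plc (R3): 55% × 90% × 40% = 19.8% of Slate Capital LLC.
Aggregating (R2): 7% + 6% + 19.8% = 32.8%.
32.8% exceeds the 5% threshold, so Julia is a related party to Slate Capital LLC.

Yes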